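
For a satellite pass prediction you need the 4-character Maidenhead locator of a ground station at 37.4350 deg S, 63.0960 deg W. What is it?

FF82

Offset from 180°W / 90°S: lon 116.90°, lat 52.56°.
Field: lon ⌊116.90/20⌋ = 5 → F; lat ⌊52.56/10⌋ = 5 → F.
Square: lon ⌊16.90/2⌋ = 8; lat ⌊2.56/1⌋ = 2.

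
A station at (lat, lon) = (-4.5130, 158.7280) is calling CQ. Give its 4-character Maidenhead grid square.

QI95

Offset from 180°W / 90°S: lon 338.73°, lat 85.49°.
Field: 338.73/20 → 16 → Q, 85.49/10 → 8 → I; chars QI.
Square: 18.73/2 → 9, 5.49/1 → 5; chars 95.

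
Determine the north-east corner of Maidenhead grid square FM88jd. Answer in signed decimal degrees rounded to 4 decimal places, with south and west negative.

38.1667, -63.1667

Field F=5, M=12: +5·20° lon, +12·10° lat → SW at lon -80°, lat 30°.
Square 8, 8: +8·2° lon, +8·1° lat → SW at lon -64°, lat 38°.
Subsquare j=9, d=3: +9·0.0833333° lon, +3·0.0416667° lat → SW at lon -63.25°, lat 38.125°.
Cell spans 0.0833333° lon × 0.0416667° lat. NE corner is SW corner plus one full cell.
latitude 38.1667, longitude -63.1667.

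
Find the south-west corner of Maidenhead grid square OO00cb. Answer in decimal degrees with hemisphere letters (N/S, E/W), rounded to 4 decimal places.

50.0417° N, 100.1667° E

Field O=14, O=14: +14·20° lon, +14·10° lat → SW at lon 100°, lat 50°.
Square 0, 0: +0·2° lon, +0·1° lat → SW at lon 100°, lat 50°.
Subsquare c=2, b=1: +2·0.0833333° lon, +1·0.0416667° lat → SW at lon 100.167°, lat 50.0417°.
latitude 50.0417° N, longitude 100.1667° E.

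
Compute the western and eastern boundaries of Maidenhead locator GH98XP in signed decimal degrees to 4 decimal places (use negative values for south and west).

-40.0833, -40.0000

Field G=6, H=7: +6·20° lon, +7·10° lat → SW at lon -60°, lat -20°.
Square 9, 8: +9·2° lon, +8·1° lat → SW at lon -42°, lat -12°.
Subsquare x=23, p=15: +23·0.0833333° lon, +15·0.0416667° lat → SW at lon -40.0833°, lat -11.375°.
Cell spans 0.0833333° lon × 0.0416667° lat.
west -40.0833, east -40.0000.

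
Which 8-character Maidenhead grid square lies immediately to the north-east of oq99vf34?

Longitude extended square 3; +1 → 4.
Latitude extended square 4; +1 → 5.

OQ99vf45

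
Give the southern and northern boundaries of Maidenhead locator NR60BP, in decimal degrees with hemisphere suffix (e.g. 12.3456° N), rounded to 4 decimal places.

Field N=13, R=17: +13·20° lon, +17·10° lat → SW at lon 80°, lat 80°.
Square 6, 0: +6·2° lon, +0·1° lat → SW at lon 92°, lat 80°.
Subsquare b=1, p=15: +1·0.0833333° lon, +15·0.0416667° lat → SW at lon 92.0833°, lat 80.625°.
Cell spans 0.0833333° lon × 0.0416667° lat.
south 80.6250° N, north 80.6667° N.

80.6250° N, 80.6667° N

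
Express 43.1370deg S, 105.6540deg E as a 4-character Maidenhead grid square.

Offset from 180°W / 90°S: lon 285.65°, lat 46.86°.
Field: 285.65/20 → 14 → O, 46.86/10 → 4 → E; chars OE.
Square: 5.65/2 → 2, 6.86/1 → 6; chars 26.

OE26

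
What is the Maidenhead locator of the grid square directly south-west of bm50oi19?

BM50oi08

Longitude extended square 1; −1 → 0.
Latitude extended square 9; −1 → 8.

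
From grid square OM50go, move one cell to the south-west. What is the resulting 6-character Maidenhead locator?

OM50fn

Longitude subsquare g = 6; −1 → 5 = f.
Latitude subsquare o = 14; −1 → 13 = n.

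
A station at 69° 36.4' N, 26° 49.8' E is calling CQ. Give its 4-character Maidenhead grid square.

KP39

Shift to the Maidenhead origin (180°W, 90°S): lon 206.83, lat 159.61.
Field: lon ⌊206.83/20⌋ = 10 → K; lat ⌊159.61/10⌋ = 15 → P.
Square: lon ⌊6.83/2⌋ = 3; lat ⌊9.61/1⌋ = 9.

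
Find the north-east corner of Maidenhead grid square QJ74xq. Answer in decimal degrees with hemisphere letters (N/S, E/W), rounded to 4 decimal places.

4.7083° N, 156.0000° E

Field Q=16, J=9: +16·20° lon, +9·10° lat → SW at lon 140°, lat 0°.
Square 7, 4: +7·2° lon, +4·1° lat → SW at lon 154°, lat 4°.
Subsquare x=23, q=16: +23·0.0833333° lon, +16·0.0416667° lat → SW at lon 155.917°, lat 4.66667°.
Cell spans 0.0833333° lon × 0.0416667° lat. NE corner is SW corner plus one full cell.
latitude 4.7083° N, longitude 156.0000° E.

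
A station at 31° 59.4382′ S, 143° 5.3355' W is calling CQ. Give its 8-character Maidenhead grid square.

BF88ka92

Add 180° to longitude and 90° to latitude: 36.91108, 58.00936.
Field: lon ⌊36.91108/20⌋ = 1 → B; lat ⌊58.00936/10⌋ = 5 → F.
Square: lon ⌊16.91108/2⌋ = 8; lat ⌊8.00936/1⌋ = 8.
Subsquare: lon ⌊0.91108/0.0833333⌋ = 10 → k; lat ⌊0.00936/0.0416667⌋ = 0 → a.
Extended square: lon ⌊0.07774/0.00833333⌋ = 9; lat ⌊0.00936/0.00416667⌋ = 2.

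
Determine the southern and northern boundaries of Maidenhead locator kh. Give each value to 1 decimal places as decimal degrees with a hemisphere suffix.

Field K=10, H=7: +10·20° lon, +7·10° lat → SW at lon 20°, lat -20°.
Cell spans 20° lon × 10° lat.
south 20.0° S, north 10.0° S.

20.0° S, 10.0° S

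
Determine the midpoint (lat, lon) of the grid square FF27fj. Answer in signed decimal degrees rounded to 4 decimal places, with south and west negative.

-32.6042, -75.5417

Field F=5, F=5: +5·20° lon, +5·10° lat → SW at lon -80°, lat -40°.
Square 2, 7: +2·2° lon, +7·1° lat → SW at lon -76°, lat -33°.
Subsquare f=5, j=9: +5·0.0833333° lon, +9·0.0416667° lat → SW at lon -75.5833°, lat -32.625°.
Cell spans 0.0833333° lon × 0.0416667° lat. Centre is SW corner plus half of each.
latitude -32.6042, longitude -75.5417.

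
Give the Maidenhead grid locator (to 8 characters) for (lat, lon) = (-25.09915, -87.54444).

Shift to the Maidenhead origin (180°W, 90°S): lon 92.45556, lat 64.90085.
Field: lon ⌊92.45556/20⌋ = 4 → E; lat ⌊64.90085/10⌋ = 6 → G.
Square: lon ⌊12.45556/2⌋ = 6; lat ⌊4.90085/1⌋ = 4.
Subsquare: lon ⌊0.45556/0.0833333⌋ = 5 → f; lat ⌊0.90085/0.0416667⌋ = 21 → v.
Extended square: lon ⌊0.03889/0.00833333⌋ = 4; lat ⌊0.02585/0.00416667⌋ = 6.

EG64fv46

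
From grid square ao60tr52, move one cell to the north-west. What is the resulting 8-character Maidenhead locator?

Longitude extended square 5; −1 → 4.
Latitude extended square 2; +1 → 3.

AO60tr43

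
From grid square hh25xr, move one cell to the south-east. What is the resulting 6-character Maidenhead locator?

HH35aq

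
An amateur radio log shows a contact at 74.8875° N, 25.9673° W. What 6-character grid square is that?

HQ74av

Add 180° to longitude and 90° to latitude: 154.0327, 164.8875.
Field: 154.0327/20 → 7 → H, 164.8875/10 → 16 → Q; chars HQ.
Square: 14.0327/2 → 7, 4.8875/1 → 4; chars 74.
Subsquare: 0.0327/0.0833333 → 0 → a, 0.8875/0.0416667 → 21 → v; chars av.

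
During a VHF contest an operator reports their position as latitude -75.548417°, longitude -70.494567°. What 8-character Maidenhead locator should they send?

Add 180° to longitude and 90° to latitude: 109.50543, 14.45158.
Field (20°×10°, letters A–R): lon ⌊109.50543/20⌋ = 5 → F; lat ⌊14.45158/10⌋ = 1 → B.
Square (2°×1°, digits 0–9): lon ⌊9.50543/2⌋ = 4; lat ⌊4.45158/1⌋ = 4.
Subsquare (5′×2.5′, letters a–x): lon ⌊1.50543/0.0833333⌋ = 18 → s; lat ⌊0.45158/0.0416667⌋ = 10 → k.
Extended square (30″×15″, digits 0–9): lon ⌊0.00543/0.00833333⌋ = 0; lat ⌊0.03492/0.00416667⌋ = 8.

FB44sk08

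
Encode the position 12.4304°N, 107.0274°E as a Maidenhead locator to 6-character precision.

OK32mk

Offset from 180°W / 90°S: lon 287.0274°, lat 102.4304°.
Field: 287.0274/20 → 14 → O, 102.4304/10 → 10 → K; chars OK.
Square: 7.0274/2 → 3, 2.4304/1 → 2; chars 32.
Subsquare: 1.0274/0.0833333 → 12 → m, 0.4304/0.0416667 → 10 → k; chars mk.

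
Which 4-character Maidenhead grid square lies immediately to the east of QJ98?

RJ08

Longitude square 9; +1 → 10, wraps to 0, carry into field.
Longitude field Q = 16; +1 → 17 = R.
The latitude characters are unchanged.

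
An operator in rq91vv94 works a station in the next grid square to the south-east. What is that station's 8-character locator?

Longitude extended square 9; +1 → 10, wraps to 0, carry into subsquare.
Longitude subsquare v = 21; +1 → 22 = w.
Latitude extended square 4; −1 → 3.

RQ91wv03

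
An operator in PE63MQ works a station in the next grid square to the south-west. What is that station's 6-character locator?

PE63lp

Longitude subsquare m = 12; −1 → 11 = l.
Latitude subsquare q = 16; −1 → 15 = p.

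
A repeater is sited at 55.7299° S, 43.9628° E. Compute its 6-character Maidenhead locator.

Offset from 180°W / 90°S: lon 223.9628°, lat 34.2701°.
Field: 223.9628/20 → 11 → L, 34.2701/10 → 3 → D; chars LD.
Square: 3.9628/2 → 1, 4.2701/1 → 4; chars 14.
Subsquare: 1.9628/0.0833333 → 23 → x, 0.2701/0.0416667 → 6 → g; chars xg.

LD14xg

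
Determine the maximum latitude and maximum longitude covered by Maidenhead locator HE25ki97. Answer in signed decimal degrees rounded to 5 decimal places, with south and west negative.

-44.63333, -35.08333

Field H=7, E=4: +7·20° lon, +4·10° lat → SW at lon -40°, lat -50°.
Square 2, 5: +2·2° lon, +5·1° lat → SW at lon -36°, lat -45°.
Subsquare k=10, i=8: +10·0.0833333° lon, +8·0.0416667° lat → SW at lon -35.1667°, lat -44.6667°.
Extended square 9, 7: +9·0.00833333° lon, +7·0.00416667° lat → SW at lon -35.0917°, lat -44.6375°.
Cell spans 0.00833333° lon × 0.00416667° lat. NE corner is SW corner plus one full cell.
latitude -44.63333, longitude -35.08333.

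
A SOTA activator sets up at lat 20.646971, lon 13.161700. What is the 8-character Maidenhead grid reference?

JL60np95

Shift to the Maidenhead origin (180°W, 90°S): lon 193.16170, lat 110.64697.
Field: lon ⌊193.16170/20⌋ = 9 → J; lat ⌊110.64697/10⌋ = 11 → L.
Square: lon ⌊13.16170/2⌋ = 6; lat ⌊0.64697/1⌋ = 0.
Subsquare: lon ⌊1.16170/0.0833333⌋ = 13 → n; lat ⌊0.64697/0.0416667⌋ = 15 → p.
Extended square: lon ⌊0.07837/0.00833333⌋ = 9; lat ⌊0.02197/0.00416667⌋ = 5.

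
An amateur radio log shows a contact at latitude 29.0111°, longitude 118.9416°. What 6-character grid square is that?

OL99la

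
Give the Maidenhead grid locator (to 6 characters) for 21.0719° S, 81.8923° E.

NG08ww

Add 180° to longitude and 90° to latitude: 261.8923, 68.9281.
Field: lon ⌊261.8923/20⌋ = 13 → N; lat ⌊68.9281/10⌋ = 6 → G.
Square: lon ⌊1.8923/2⌋ = 0; lat ⌊8.9281/1⌋ = 8.
Subsquare: lon ⌊1.8923/0.0833333⌋ = 22 → w; lat ⌊0.9281/0.0416667⌋ = 22 → w.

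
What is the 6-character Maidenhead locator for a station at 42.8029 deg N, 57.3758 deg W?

Offset from 180°W / 90°S: lon 122.6242°, lat 132.8029°.
Field (20°×10°, letters A–R): lon ⌊122.6242/20⌋ = 6 → G; lat ⌊132.8029/10⌋ = 13 → N.
Square (2°×1°, digits 0–9): lon ⌊2.6242/2⌋ = 1; lat ⌊2.8029/1⌋ = 2.
Subsquare (5′×2.5′, letters a–x): lon ⌊0.6242/0.0833333⌋ = 7 → h; lat ⌊0.8029/0.0416667⌋ = 19 → t.

GN12ht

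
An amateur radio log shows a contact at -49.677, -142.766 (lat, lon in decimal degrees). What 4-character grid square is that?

Offset from 180°W / 90°S: lon 37.23°, lat 40.32°.
Field: 37.23/20 → 1 → B, 40.32/10 → 4 → E; chars BE.
Square: 17.23/2 → 8, 0.32/1 → 0; chars 80.

BE80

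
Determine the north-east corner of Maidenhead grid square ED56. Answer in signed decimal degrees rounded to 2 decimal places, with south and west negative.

-53.00, -88.00

Field E=4, D=3: +4·20° lon, +3·10° lat → SW at lon -100°, lat -60°.
Square 5, 6: +5·2° lon, +6·1° lat → SW at lon -90°, lat -54°.
Cell spans 2° lon × 1° lat. NE corner is SW corner plus one full cell.
latitude -53.00, longitude -88.00.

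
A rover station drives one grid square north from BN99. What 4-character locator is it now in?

BO90

Latitude square 9; +1 → 10, wraps to 0, carry into field.
Latitude field N = 13; +1 → 14 = O.
The longitude characters are unchanged.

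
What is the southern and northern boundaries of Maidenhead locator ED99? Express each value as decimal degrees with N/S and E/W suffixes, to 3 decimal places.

51.000° S, 50.000° S

Field E=4, D=3: +4·20° lon, +3·10° lat → SW at lon -100°, lat -60°.
Square 9, 9: +9·2° lon, +9·1° lat → SW at lon -82°, lat -51°.
Cell spans 2° lon × 1° lat.
south 51.000° S, north 50.000° S.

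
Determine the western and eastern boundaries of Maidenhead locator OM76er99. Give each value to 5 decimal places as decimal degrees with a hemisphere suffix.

114.40833° E, 114.41667° E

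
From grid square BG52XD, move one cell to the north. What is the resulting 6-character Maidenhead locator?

BG52xe

Latitude subsquare d = 3; +1 → 4 = e.
The longitude characters are unchanged.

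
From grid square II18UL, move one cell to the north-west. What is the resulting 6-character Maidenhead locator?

Longitude subsquare u = 20; −1 → 19 = t.
Latitude subsquare l = 11; +1 → 12 = m.

II18tm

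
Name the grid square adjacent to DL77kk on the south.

DL77kj

Latitude subsquare k = 10; −1 → 9 = j.
The longitude characters are unchanged.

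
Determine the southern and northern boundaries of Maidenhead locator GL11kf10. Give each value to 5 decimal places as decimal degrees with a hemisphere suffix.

21.20833° N, 21.21250° N

Field G=6, L=11: +6·20° lon, +11·10° lat → SW at lon -60°, lat 20°.
Square 1, 1: +1·2° lon, +1·1° lat → SW at lon -58°, lat 21°.
Subsquare k=10, f=5: +10·0.0833333° lon, +5·0.0416667° lat → SW at lon -57.1667°, lat 21.2083°.
Extended square 1, 0: +1·0.00833333° lon, +0·0.00416667° lat → SW at lon -57.1583°, lat 21.2083°.
Cell spans 0.00833333° lon × 0.00416667° lat.
south 21.20833° N, north 21.21250° N.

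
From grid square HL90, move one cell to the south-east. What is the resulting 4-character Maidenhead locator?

IK09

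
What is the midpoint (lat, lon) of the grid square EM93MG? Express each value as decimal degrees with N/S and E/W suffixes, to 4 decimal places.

Field E=4, M=12: +4·20° lon, +12·10° lat → SW at lon -100°, lat 30°.
Square 9, 3: +9·2° lon, +3·1° lat → SW at lon -82°, lat 33°.
Subsquare m=12, g=6: +12·0.0833333° lon, +6·0.0416667° lat → SW at lon -81°, lat 33.25°.
Cell spans 0.0833333° lon × 0.0416667° lat. Centre is SW corner plus half of each.
latitude 33.2708° N, longitude 80.9583° W.

33.2708° N, 80.9583° W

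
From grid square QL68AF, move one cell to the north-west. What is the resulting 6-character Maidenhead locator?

QL58xg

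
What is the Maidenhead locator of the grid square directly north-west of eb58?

Longitude square 5; −1 → 4.
Latitude square 8; +1 → 9.

EB49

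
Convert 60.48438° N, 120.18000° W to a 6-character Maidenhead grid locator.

CP90vl

Offset from 180°W / 90°S: lon 59.8200°, lat 150.4844°.
Field (20°×10°, letters A–R): 59.8200/20 → 2 → C, 150.4844/10 → 15 → P; chars CP.
Square (2°×1°, digits 0–9): 19.8200/2 → 9, 0.4844/1 → 0; chars 90.
Subsquare (5′×2.5′, letters a–x): 1.8200/0.0833333 → 21 → v, 0.4844/0.0416667 → 11 → l; chars vl.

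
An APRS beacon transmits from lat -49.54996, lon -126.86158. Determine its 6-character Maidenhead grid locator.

CE60nk

Shift to the Maidenhead origin (180°W, 90°S): lon 53.1384, lat 40.4500.
Field: 53.1384/20 → 2 → C, 40.4500/10 → 4 → E; chars CE.
Square: 13.1384/2 → 6, 0.4500/1 → 0; chars 60.
Subsquare: 1.1384/0.0833333 → 13 → n, 0.4500/0.0416667 → 10 → k; chars nk.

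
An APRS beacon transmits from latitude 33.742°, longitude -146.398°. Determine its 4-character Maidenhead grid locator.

BM63

Add 180° to longitude and 90° to latitude: 33.60, 123.74.
Field (20°×10°, letters A–R): 33.60/20 → 1 → B, 123.74/10 → 12 → M; chars BM.
Square (2°×1°, digits 0–9): 13.60/2 → 6, 3.74/1 → 3; chars 63.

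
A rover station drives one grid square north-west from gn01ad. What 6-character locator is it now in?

Longitude subsquare a = 0; −1 → -1, wraps to 23 = x, carry into square.
Longitude square 0; −1 → -1, wraps to 9, carry into field.
Longitude field G = 6; −1 → 5 = F.
Latitude subsquare d = 3; +1 → 4 = e.

FN91xe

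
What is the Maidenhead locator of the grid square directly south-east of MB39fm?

MB39gl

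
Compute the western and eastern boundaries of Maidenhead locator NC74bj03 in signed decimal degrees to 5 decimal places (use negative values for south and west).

94.08333, 94.09167

Field N=13, C=2: +13·20° lon, +2·10° lat → SW at lon 80°, lat -70°.
Square 7, 4: +7·2° lon, +4·1° lat → SW at lon 94°, lat -66°.
Subsquare b=1, j=9: +1·0.0833333° lon, +9·0.0416667° lat → SW at lon 94.0833°, lat -65.625°.
Extended square 0, 3: +0·0.00833333° lon, +3·0.00416667° lat → SW at lon 94.0833°, lat -65.6125°.
Cell spans 0.00833333° lon × 0.00416667° lat.
west 94.08333, east 94.09167.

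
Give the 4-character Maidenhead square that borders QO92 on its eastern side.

Longitude square 9; +1 → 10, wraps to 0, carry into field.
Longitude field Q = 16; +1 → 17 = R.
The latitude characters are unchanged.

RO02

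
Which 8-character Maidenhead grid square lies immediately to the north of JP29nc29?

Latitude extended square 9; +1 → 10, wraps to 0, carry into subsquare.
Latitude subsquare c = 2; +1 → 3 = d.
The longitude characters are unchanged.

JP29nd20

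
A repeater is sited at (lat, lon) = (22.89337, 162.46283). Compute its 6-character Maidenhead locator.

RL12fv

Shift to the Maidenhead origin (180°W, 90°S): lon 342.4628, lat 112.8934.
Field: 342.4628/20 → 17 → R, 112.8934/10 → 11 → L; chars RL.
Square: 2.4628/2 → 1, 2.8934/1 → 2; chars 12.
Subsquare: 0.4628/0.0833333 → 5 → f, 0.8934/0.0416667 → 21 → v; chars fv.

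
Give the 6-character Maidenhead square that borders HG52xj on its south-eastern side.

HG62ai

Longitude subsquare x = 23; +1 → 24, wraps to 0 = a, carry into square.
Longitude square 5; +1 → 6.
Latitude subsquare j = 9; −1 → 8 = i.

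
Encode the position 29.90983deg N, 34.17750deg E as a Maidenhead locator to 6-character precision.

KL79cv

Add 180° to longitude and 90° to latitude: 214.1775, 119.9098.
Field (20°×10°, letters A–R): lon ⌊214.1775/20⌋ = 10 → K; lat ⌊119.9098/10⌋ = 11 → L.
Square (2°×1°, digits 0–9): lon ⌊14.1775/2⌋ = 7; lat ⌊9.9098/1⌋ = 9.
Subsquare (5′×2.5′, letters a–x): lon ⌊0.1775/0.0833333⌋ = 2 → c; lat ⌊0.9098/0.0416667⌋ = 21 → v.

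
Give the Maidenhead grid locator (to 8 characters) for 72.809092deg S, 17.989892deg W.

IB17ae15

Add 180° to longitude and 90° to latitude: 162.01011, 17.19091.
Field: 162.01011/20 → 8 → I, 17.19091/10 → 1 → B; chars IB.
Square: 2.01011/2 → 1, 7.19091/1 → 7; chars 17.
Subsquare: 0.01011/0.0833333 → 0 → a, 0.19091/0.0416667 → 4 → e; chars ae.
Extended square: 0.01011/0.00833333 → 1, 0.02424/0.00416667 → 5; chars 15.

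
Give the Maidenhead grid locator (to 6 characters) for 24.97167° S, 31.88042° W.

HG45ba

Add 180° to longitude and 90° to latitude: 148.1196, 65.0283.
Field (20°×10°, letters A–R): 148.1196/20 → 7 → H, 65.0283/10 → 6 → G; chars HG.
Square (2°×1°, digits 0–9): 8.1196/2 → 4, 5.0283/1 → 5; chars 45.
Subsquare (5′×2.5′, letters a–x): 0.1196/0.0833333 → 1 → b, 0.0283/0.0416667 → 0 → a; chars ba.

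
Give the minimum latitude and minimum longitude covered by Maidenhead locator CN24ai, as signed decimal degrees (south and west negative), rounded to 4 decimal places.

Field C=2, N=13: +2·20° lon, +13·10° lat → SW at lon -140°, lat 40°.
Square 2, 4: +2·2° lon, +4·1° lat → SW at lon -136°, lat 44°.
Subsquare a=0, i=8: +0·0.0833333° lon, +8·0.0416667° lat → SW at lon -136°, lat 44.3333°.
latitude 44.3333, longitude -136.0000.

44.3333, -136.0000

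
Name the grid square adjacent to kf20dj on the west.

KF20cj

Longitude subsquare d = 3; −1 → 2 = c.
The latitude characters are unchanged.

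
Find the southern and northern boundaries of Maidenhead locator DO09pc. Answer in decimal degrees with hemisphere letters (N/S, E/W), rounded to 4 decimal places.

59.0833° N, 59.1250° N

Field D=3, O=14: +3·20° lon, +14·10° lat → SW at lon -120°, lat 50°.
Square 0, 9: +0·2° lon, +9·1° lat → SW at lon -120°, lat 59°.
Subsquare p=15, c=2: +15·0.0833333° lon, +2·0.0416667° lat → SW at lon -118.75°, lat 59.0833°.
Cell spans 0.0833333° lon × 0.0416667° lat.
south 59.0833° N, north 59.1250° N.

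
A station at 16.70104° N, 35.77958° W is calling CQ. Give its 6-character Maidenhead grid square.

HK26cq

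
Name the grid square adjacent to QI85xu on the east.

Longitude subsquare x = 23; +1 → 24, wraps to 0 = a, carry into square.
Longitude square 8; +1 → 9.
The latitude characters are unchanged.

QI95au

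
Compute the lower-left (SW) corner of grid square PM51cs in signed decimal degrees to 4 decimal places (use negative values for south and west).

31.7500, 130.1667

Field P=15, M=12: +15·20° lon, +12·10° lat → SW at lon 120°, lat 30°.
Square 5, 1: +5·2° lon, +1·1° lat → SW at lon 130°, lat 31°.
Subsquare c=2, s=18: +2·0.0833333° lon, +18·0.0416667° lat → SW at lon 130.167°, lat 31.75°.
latitude 31.7500, longitude 130.1667.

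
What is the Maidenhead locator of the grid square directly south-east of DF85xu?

DF95at

Longitude subsquare x = 23; +1 → 24, wraps to 0 = a, carry into square.
Longitude square 8; +1 → 9.
Latitude subsquare u = 20; −1 → 19 = t.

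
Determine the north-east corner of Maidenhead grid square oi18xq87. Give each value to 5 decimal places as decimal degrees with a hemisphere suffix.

Field O=14, I=8: +14·20° lon, +8·10° lat → SW at lon 100°, lat -10°.
Square 1, 8: +1·2° lon, +8·1° lat → SW at lon 102°, lat -2°.
Subsquare x=23, q=16: +23·0.0833333° lon, +16·0.0416667° lat → SW at lon 103.917°, lat -1.33333°.
Extended square 8, 7: +8·0.00833333° lon, +7·0.00416667° lat → SW at lon 103.983°, lat -1.30417°.
Cell spans 0.00833333° lon × 0.00416667° lat. NE corner is SW corner plus one full cell.
latitude 1.30000° S, longitude 103.99167° E.

1.30000° S, 103.99167° E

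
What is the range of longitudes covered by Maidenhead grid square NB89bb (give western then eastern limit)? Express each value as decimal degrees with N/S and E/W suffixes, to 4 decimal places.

Field N=13, B=1: +13·20° lon, +1·10° lat → SW at lon 80°, lat -80°.
Square 8, 9: +8·2° lon, +9·1° lat → SW at lon 96°, lat -71°.
Subsquare b=1, b=1: +1·0.0833333° lon, +1·0.0416667° lat → SW at lon 96.0833°, lat -70.9583°.
Cell spans 0.0833333° lon × 0.0416667° lat.
west 96.0833° E, east 96.1667° E.

96.0833° E, 96.1667° E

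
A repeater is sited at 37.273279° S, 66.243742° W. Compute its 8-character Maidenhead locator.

Add 180° to longitude and 90° to latitude: 113.75626, 52.72672.
Field: 113.75626/20 → 5 → F, 52.72672/10 → 5 → F; chars FF.
Square: 13.75626/2 → 6, 2.72672/1 → 2; chars 62.
Subsquare: 1.75626/0.0833333 → 21 → v, 0.72672/0.0416667 → 17 → r; chars vr.
Extended square: 0.00626/0.00833333 → 0, 0.01839/0.00416667 → 4; chars 04.

FF62vr04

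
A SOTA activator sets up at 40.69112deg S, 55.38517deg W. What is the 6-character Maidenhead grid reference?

GE29hh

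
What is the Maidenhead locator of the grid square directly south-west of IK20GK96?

Longitude extended square 9; −1 → 8.
Latitude extended square 6; −1 → 5.

IK20gk85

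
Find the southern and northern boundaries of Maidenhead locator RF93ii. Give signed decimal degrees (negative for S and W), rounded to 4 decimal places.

Field R=17, F=5: +17·20° lon, +5·10° lat → SW at lon 160°, lat -40°.
Square 9, 3: +9·2° lon, +3·1° lat → SW at lon 178°, lat -37°.
Subsquare i=8, i=8: +8·0.0833333° lon, +8·0.0416667° lat → SW at lon 178.667°, lat -36.6667°.
Cell spans 0.0833333° lon × 0.0416667° lat.
south -36.6667, north -36.6250.

-36.6667, -36.6250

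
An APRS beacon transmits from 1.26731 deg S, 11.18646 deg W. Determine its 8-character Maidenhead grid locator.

Shift to the Maidenhead origin (180°W, 90°S): lon 168.81354, lat 88.73269.
Field: 168.81354/20 → 8 → I, 88.73269/10 → 8 → I; chars II.
Square: 8.81354/2 → 4, 8.73269/1 → 8; chars 48.
Subsquare: 0.81354/0.0833333 → 9 → j, 0.73269/0.0416667 → 17 → r; chars jr.
Extended square: 0.06354/0.00833333 → 7, 0.02436/0.00416667 → 5; chars 75.

II48jr75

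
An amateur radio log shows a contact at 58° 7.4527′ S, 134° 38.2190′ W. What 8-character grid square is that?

CD21qv30

Offset from 180°W / 90°S: lon 45.36302°, lat 31.87579°.
Field: 45.36302/20 → 2 → C, 31.87579/10 → 3 → D; chars CD.
Square: 5.36302/2 → 2, 1.87579/1 → 1; chars 21.
Subsquare: 1.36302/0.0833333 → 16 → q, 0.87579/0.0416667 → 21 → v; chars qv.
Extended square: 0.02968/0.00833333 → 3, 0.00079/0.00416667 → 0; chars 30.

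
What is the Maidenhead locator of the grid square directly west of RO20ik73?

RO20ik63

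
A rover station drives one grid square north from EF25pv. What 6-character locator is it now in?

Latitude subsquare v = 21; +1 → 22 = w.
The longitude characters are unchanged.

EF25pw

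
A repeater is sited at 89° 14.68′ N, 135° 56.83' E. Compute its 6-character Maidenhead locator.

PR79xf

Shift to the Maidenhead origin (180°W, 90°S): lon 315.9472, lat 179.2447.
Field (20°×10°, letters A–R): 315.9472/20 → 15 → P, 179.2447/10 → 17 → R; chars PR.
Square (2°×1°, digits 0–9): 15.9472/2 → 7, 9.2447/1 → 9; chars 79.
Subsquare (5′×2.5′, letters a–x): 1.9472/0.0833333 → 23 → x, 0.2447/0.0416667 → 5 → f; chars xf.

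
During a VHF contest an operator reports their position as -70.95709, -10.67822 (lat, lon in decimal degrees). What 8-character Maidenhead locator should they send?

IB49pb80

Add 180° to longitude and 90° to latitude: 169.32178, 19.04291.
Field (20°×10°, letters A–R): 169.32178/20 → 8 → I, 19.04291/10 → 1 → B; chars IB.
Square (2°×1°, digits 0–9): 9.32178/2 → 4, 9.04291/1 → 9; chars 49.
Subsquare (5′×2.5′, letters a–x): 1.32178/0.0833333 → 15 → p, 0.04291/0.0416667 → 1 → b; chars pb.
Extended square (30″×15″, digits 0–9): 0.07178/0.00833333 → 8, 0.00124/0.00416667 → 0; chars 80.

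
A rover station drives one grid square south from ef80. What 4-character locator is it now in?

EE89

Latitude square 0; −1 → -1, wraps to 9, carry into field.
Latitude field F = 5; −1 → 4 = E.
The longitude characters are unchanged.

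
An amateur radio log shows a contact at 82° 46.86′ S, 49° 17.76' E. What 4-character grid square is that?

Offset from 180°W / 90°S: lon 229.30°, lat 7.22°.
Field: lon ⌊229.30/20⌋ = 11 → L; lat ⌊7.22/10⌋ = 0 → A.
Square: lon ⌊9.30/2⌋ = 4; lat ⌊7.22/1⌋ = 7.

LA47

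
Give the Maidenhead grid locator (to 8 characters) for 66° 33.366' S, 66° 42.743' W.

Add 180° to longitude and 90° to latitude: 113.28762, 23.44390.
Field (20°×10°, letters A–R): 113.28762/20 → 5 → F, 23.44390/10 → 2 → C; chars FC.
Square (2°×1°, digits 0–9): 13.28762/2 → 6, 3.44390/1 → 3; chars 63.
Subsquare (5′×2.5′, letters a–x): 1.28762/0.0833333 → 15 → p, 0.44390/0.0416667 → 10 → k; chars pk.
Extended square (30″×15″, digits 0–9): 0.03762/0.00833333 → 4, 0.02723/0.00416667 → 6; chars 46.

FC63pk46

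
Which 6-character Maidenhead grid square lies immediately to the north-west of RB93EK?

RB93dl

Longitude subsquare e = 4; −1 → 3 = d.
Latitude subsquare k = 10; +1 → 11 = l.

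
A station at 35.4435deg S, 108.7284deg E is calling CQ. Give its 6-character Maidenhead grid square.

Shift to the Maidenhead origin (180°W, 90°S): lon 288.7284, lat 54.5565.
Field (20°×10°, letters A–R): lon ⌊288.7284/20⌋ = 14 → O; lat ⌊54.5565/10⌋ = 5 → F.
Square (2°×1°, digits 0–9): lon ⌊8.7284/2⌋ = 4; lat ⌊4.5565/1⌋ = 4.
Subsquare (5′×2.5′, letters a–x): lon ⌊0.7284/0.0833333⌋ = 8 → i; lat ⌊0.5565/0.0416667⌋ = 13 → n.

OF44in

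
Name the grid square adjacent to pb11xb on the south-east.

PB21aa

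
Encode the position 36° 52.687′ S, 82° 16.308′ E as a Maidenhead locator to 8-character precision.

NF13dc29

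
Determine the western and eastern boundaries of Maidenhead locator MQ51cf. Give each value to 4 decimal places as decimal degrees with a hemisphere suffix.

Field M=12, Q=16: +12·20° lon, +16·10° lat → SW at lon 60°, lat 70°.
Square 5, 1: +5·2° lon, +1·1° lat → SW at lon 70°, lat 71°.
Subsquare c=2, f=5: +2·0.0833333° lon, +5·0.0416667° lat → SW at lon 70.1667°, lat 71.2083°.
Cell spans 0.0833333° lon × 0.0416667° lat.
west 70.1667° E, east 70.2500° E.

70.1667° E, 70.2500° E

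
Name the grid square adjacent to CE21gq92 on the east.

CE21hq02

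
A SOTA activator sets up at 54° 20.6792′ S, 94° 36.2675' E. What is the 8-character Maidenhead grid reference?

Add 180° to longitude and 90° to latitude: 274.60446, 35.65535.
Field (20°×10°, letters A–R): lon ⌊274.60446/20⌋ = 13 → N; lat ⌊35.65535/10⌋ = 3 → D.
Square (2°×1°, digits 0–9): lon ⌊14.60446/2⌋ = 7; lat ⌊5.65535/1⌋ = 5.
Subsquare (5′×2.5′, letters a–x): lon ⌊0.60446/0.0833333⌋ = 7 → h; lat ⌊0.65535/0.0416667⌋ = 15 → p.
Extended square (30″×15″, digits 0–9): lon ⌊0.02113/0.00833333⌋ = 2; lat ⌊0.03035/0.00416667⌋ = 7.

ND75hp27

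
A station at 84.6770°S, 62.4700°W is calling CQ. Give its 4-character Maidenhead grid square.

FA85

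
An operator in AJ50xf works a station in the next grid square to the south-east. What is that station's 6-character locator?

AJ60ae

Longitude subsquare x = 23; +1 → 24, wraps to 0 = a, carry into square.
Longitude square 5; +1 → 6.
Latitude subsquare f = 5; −1 → 4 = e.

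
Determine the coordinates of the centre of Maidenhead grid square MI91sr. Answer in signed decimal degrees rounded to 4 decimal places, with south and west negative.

-8.2708, 79.5417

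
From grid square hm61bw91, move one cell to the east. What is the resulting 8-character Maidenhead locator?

HM61cw01

Longitude extended square 9; +1 → 10, wraps to 0, carry into subsquare.
Longitude subsquare b = 1; +1 → 2 = c.
The latitude characters are unchanged.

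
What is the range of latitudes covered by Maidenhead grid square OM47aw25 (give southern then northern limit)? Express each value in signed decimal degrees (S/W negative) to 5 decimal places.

37.93750, 37.94167

Field O=14, M=12: +14·20° lon, +12·10° lat → SW at lon 100°, lat 30°.
Square 4, 7: +4·2° lon, +7·1° lat → SW at lon 108°, lat 37°.
Subsquare a=0, w=22: +0·0.0833333° lon, +22·0.0416667° lat → SW at lon 108°, lat 37.9167°.
Extended square 2, 5: +2·0.00833333° lon, +5·0.00416667° lat → SW at lon 108.017°, lat 37.9375°.
Cell spans 0.00833333° lon × 0.00416667° lat.
south 37.93750, north 37.94167.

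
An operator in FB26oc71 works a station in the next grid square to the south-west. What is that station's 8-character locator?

Longitude extended square 7; −1 → 6.
Latitude extended square 1; −1 → 0.

FB26oc60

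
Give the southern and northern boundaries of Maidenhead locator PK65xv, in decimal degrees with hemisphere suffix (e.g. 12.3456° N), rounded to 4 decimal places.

15.8750° N, 15.9167° N

Field P=15, K=10: +15·20° lon, +10·10° lat → SW at lon 120°, lat 10°.
Square 6, 5: +6·2° lon, +5·1° lat → SW at lon 132°, lat 15°.
Subsquare x=23, v=21: +23·0.0833333° lon, +21·0.0416667° lat → SW at lon 133.917°, lat 15.875°.
Cell spans 0.0833333° lon × 0.0416667° lat.
south 15.8750° N, north 15.9167° N.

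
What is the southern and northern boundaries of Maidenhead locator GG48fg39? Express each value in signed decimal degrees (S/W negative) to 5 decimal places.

-21.71250, -21.70833

Field G=6, G=6: +6·20° lon, +6·10° lat → SW at lon -60°, lat -30°.
Square 4, 8: +4·2° lon, +8·1° lat → SW at lon -52°, lat -22°.
Subsquare f=5, g=6: +5·0.0833333° lon, +6·0.0416667° lat → SW at lon -51.5833°, lat -21.75°.
Extended square 3, 9: +3·0.00833333° lon, +9·0.00416667° lat → SW at lon -51.5583°, lat -21.7125°.
Cell spans 0.00833333° lon × 0.00416667° lat.
south -21.71250, north -21.70833.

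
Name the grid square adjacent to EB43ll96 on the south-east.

EB43ml05

Longitude extended square 9; +1 → 10, wraps to 0, carry into subsquare.
Longitude subsquare l = 11; +1 → 12 = m.
Latitude extended square 6; −1 → 5.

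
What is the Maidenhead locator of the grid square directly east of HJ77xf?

HJ87af

Longitude subsquare x = 23; +1 → 24, wraps to 0 = a, carry into square.
Longitude square 7; +1 → 8.
The latitude characters are unchanged.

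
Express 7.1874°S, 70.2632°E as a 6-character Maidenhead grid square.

MI52dt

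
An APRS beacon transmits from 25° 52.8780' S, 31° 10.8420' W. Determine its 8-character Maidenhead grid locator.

Shift to the Maidenhead origin (180°W, 90°S): lon 148.81930, lat 64.11870.
Field (20°×10°, letters A–R): lon ⌊148.81930/20⌋ = 7 → H; lat ⌊64.11870/10⌋ = 6 → G.
Square (2°×1°, digits 0–9): lon ⌊8.81930/2⌋ = 4; lat ⌊4.11870/1⌋ = 4.
Subsquare (5′×2.5′, letters a–x): lon ⌊0.81930/0.0833333⌋ = 9 → j; lat ⌊0.11870/0.0416667⌋ = 2 → c.
Extended square (30″×15″, digits 0–9): lon ⌊0.06930/0.00833333⌋ = 8; lat ⌊0.03537/0.00416667⌋ = 8.

HG44jc88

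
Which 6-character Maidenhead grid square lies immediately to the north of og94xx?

Latitude subsquare x = 23; +1 → 24, wraps to 0 = a, carry into square.
Latitude square 4; +1 → 5.
The longitude characters are unchanged.

OG95xa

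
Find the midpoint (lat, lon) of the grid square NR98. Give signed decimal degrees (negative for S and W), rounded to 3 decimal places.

88.500, 99.000

Field N=13, R=17: +13·20° lon, +17·10° lat → SW at lon 80°, lat 80°.
Square 9, 8: +9·2° lon, +8·1° lat → SW at lon 98°, lat 88°.
Cell spans 2° lon × 1° lat. Centre is SW corner plus half of each.
latitude 88.500, longitude 99.000.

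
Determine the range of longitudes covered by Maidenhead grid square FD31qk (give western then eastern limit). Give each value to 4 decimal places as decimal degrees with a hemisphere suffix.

72.6667° W, 72.5833° W

Field F=5, D=3: +5·20° lon, +3·10° lat → SW at lon -80°, lat -60°.
Square 3, 1: +3·2° lon, +1·1° lat → SW at lon -74°, lat -59°.
Subsquare q=16, k=10: +16·0.0833333° lon, +10·0.0416667° lat → SW at lon -72.6667°, lat -58.5833°.
Cell spans 0.0833333° lon × 0.0416667° lat.
west 72.6667° W, east 72.5833° W.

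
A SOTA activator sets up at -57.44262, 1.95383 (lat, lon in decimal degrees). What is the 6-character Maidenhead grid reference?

JD02xn

Offset from 180°W / 90°S: lon 181.9538°, lat 32.5574°.
Field: lon ⌊181.9538/20⌋ = 9 → J; lat ⌊32.5574/10⌋ = 3 → D.
Square: lon ⌊1.9538/2⌋ = 0; lat ⌊2.5574/1⌋ = 2.
Subsquare: lon ⌊1.9538/0.0833333⌋ = 23 → x; lat ⌊0.5574/0.0416667⌋ = 13 → n.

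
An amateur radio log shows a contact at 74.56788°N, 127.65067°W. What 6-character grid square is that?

Shift to the Maidenhead origin (180°W, 90°S): lon 52.3493, lat 164.5679.
Field (20°×10°, letters A–R): lon ⌊52.3493/20⌋ = 2 → C; lat ⌊164.5679/10⌋ = 16 → Q.
Square (2°×1°, digits 0–9): lon ⌊12.3493/2⌋ = 6; lat ⌊4.5679/1⌋ = 4.
Subsquare (5′×2.5′, letters a–x): lon ⌊0.3493/0.0833333⌋ = 4 → e; lat ⌊0.5679/0.0416667⌋ = 13 → n.

CQ64en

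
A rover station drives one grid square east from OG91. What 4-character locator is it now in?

PG01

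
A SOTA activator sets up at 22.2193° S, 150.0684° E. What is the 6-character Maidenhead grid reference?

QG57as

Offset from 180°W / 90°S: lon 330.0684°, lat 67.7807°.
Field: 330.0684/20 → 16 → Q, 67.7807/10 → 6 → G; chars QG.
Square: 10.0684/2 → 5, 7.7807/1 → 7; chars 57.
Subsquare: 0.0684/0.0833333 → 0 → a, 0.7807/0.0416667 → 18 → s; chars as.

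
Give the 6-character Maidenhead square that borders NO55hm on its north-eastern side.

Longitude subsquare h = 7; +1 → 8 = i.
Latitude subsquare m = 12; +1 → 13 = n.

NO55in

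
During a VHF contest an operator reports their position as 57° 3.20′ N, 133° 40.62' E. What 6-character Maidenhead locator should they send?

Offset from 180°W / 90°S: lon 313.6770°, lat 147.0533°.
Field (20°×10°, letters A–R): 313.6770/20 → 15 → P, 147.0533/10 → 14 → O; chars PO.
Square (2°×1°, digits 0–9): 13.6770/2 → 6, 7.0533/1 → 7; chars 67.
Subsquare (5′×2.5′, letters a–x): 1.6770/0.0833333 → 20 → u, 0.0533/0.0416667 → 1 → b; chars ub.

PO67ub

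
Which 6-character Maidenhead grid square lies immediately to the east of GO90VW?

GO90ww

Longitude subsquare v = 21; +1 → 22 = w.
The latitude characters are unchanged.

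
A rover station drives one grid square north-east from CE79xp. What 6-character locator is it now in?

Longitude subsquare x = 23; +1 → 24, wraps to 0 = a, carry into square.
Longitude square 7; +1 → 8.
Latitude subsquare p = 15; +1 → 16 = q.

CE89aq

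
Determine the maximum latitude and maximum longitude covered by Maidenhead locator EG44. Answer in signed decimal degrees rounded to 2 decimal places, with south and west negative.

-25.00, -90.00

Field E=4, G=6: +4·20° lon, +6·10° lat → SW at lon -100°, lat -30°.
Square 4, 4: +4·2° lon, +4·1° lat → SW at lon -92°, lat -26°.
Cell spans 2° lon × 1° lat. NE corner is SW corner plus one full cell.
latitude -25.00, longitude -90.00.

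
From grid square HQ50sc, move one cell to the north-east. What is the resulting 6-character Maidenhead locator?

Longitude subsquare s = 18; +1 → 19 = t.
Latitude subsquare c = 2; +1 → 3 = d.

HQ50td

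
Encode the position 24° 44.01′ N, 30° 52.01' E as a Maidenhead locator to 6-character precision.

KL54kr

Shift to the Maidenhead origin (180°W, 90°S): lon 210.8668, lat 114.7335.
Field: 210.8668/20 → 10 → K, 114.7335/10 → 11 → L; chars KL.
Square: 10.8668/2 → 5, 4.7335/1 → 4; chars 54.
Subsquare: 0.8668/0.0833333 → 10 → k, 0.7335/0.0416667 → 17 → r; chars kr.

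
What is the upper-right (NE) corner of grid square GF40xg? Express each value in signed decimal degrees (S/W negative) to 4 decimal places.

-39.7083, -50.0000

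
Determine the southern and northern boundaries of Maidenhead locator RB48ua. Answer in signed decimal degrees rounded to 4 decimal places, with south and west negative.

Field R=17, B=1: +17·20° lon, +1·10° lat → SW at lon 160°, lat -80°.
Square 4, 8: +4·2° lon, +8·1° lat → SW at lon 168°, lat -72°.
Subsquare u=20, a=0: +20·0.0833333° lon, +0·0.0416667° lat → SW at lon 169.667°, lat -72°.
Cell spans 0.0833333° lon × 0.0416667° lat.
south -72.0000, north -71.9583.

-72.0000, -71.9583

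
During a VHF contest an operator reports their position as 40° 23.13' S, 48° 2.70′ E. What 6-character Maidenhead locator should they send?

LE49ao

Offset from 180°W / 90°S: lon 228.0450°, lat 49.6145°.
Field: lon ⌊228.0450/20⌋ = 11 → L; lat ⌊49.6145/10⌋ = 4 → E.
Square: lon ⌊8.0450/2⌋ = 4; lat ⌊9.6145/1⌋ = 9.
Subsquare: lon ⌊0.0450/0.0833333⌋ = 0 → a; lat ⌊0.6145/0.0416667⌋ = 14 → o.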